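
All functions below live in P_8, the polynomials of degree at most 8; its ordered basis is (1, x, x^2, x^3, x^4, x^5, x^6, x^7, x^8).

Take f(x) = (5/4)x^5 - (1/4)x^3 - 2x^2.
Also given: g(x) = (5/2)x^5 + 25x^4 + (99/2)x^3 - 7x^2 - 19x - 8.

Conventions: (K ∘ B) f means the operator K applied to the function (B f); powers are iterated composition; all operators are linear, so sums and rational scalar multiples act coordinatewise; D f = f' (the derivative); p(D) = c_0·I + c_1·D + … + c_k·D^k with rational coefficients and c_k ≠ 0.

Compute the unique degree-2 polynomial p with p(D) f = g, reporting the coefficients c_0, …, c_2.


D^0 f = (5/4)x^5 - (1/4)x^3 - 2x^2
D^1 f = (25/4)x^4 - (3/4)x^2 - 4x
D^2 f = 25x^3 - (3/2)x - 4
matching coefficients of g against c_0 f + c_1 Df + … from the top degree down determines the c_i
solution: c_0 = 2, c_1 = 4, c_2 = 2

c_0 = 2, c_1 = 4, c_2 = 2


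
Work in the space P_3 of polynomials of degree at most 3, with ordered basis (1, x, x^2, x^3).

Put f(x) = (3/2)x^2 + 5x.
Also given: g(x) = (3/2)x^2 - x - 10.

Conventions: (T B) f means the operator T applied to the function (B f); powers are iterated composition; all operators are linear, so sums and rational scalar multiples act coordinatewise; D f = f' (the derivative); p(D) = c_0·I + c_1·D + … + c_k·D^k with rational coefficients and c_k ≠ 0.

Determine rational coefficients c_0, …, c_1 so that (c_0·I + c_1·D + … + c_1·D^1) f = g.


p(D) = I − 2·D, i.e. c_0 = 1, c_1 = -2

D^0 f = (3/2)x^2 + 5x
D^1 f = 3x + 5
matching coefficients of g against c_0 f + c_1 Df + … from the top degree down determines the c_i
solution: c_0 = 1, c_1 = -2


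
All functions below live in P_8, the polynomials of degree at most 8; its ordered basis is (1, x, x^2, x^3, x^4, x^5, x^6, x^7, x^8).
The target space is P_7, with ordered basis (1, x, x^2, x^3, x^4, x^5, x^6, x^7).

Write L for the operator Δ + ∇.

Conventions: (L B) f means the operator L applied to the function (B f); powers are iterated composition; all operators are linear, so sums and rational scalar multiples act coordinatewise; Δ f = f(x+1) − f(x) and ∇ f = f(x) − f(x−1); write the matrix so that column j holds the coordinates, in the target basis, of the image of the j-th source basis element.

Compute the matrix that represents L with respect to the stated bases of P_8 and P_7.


the matrix is [[0, 2, 0, 2, 0, 2, 0, 2, 0]; [0, 0, 4, 0, 8, 0, 12, 0, 16]; [0, 0, 0, 6, 0, 20, 0, 42, 0]; [0, 0, 0, 0, 8, 0, 40, 0, 112]; [0, 0, 0, 0, 0, 10, 0, 70, 0]; [0, 0, 0, 0, 0, 0, 12, 0, 112]; [0, 0, 0, 0, 0, 0, 0, 14, 0]; [0, 0, 0, 0, 0, 0, 0, 0, 16]] (rows listed top to bottom)

image of 1: 0
image of x: 2
image of x^2: 4x
image of x^3: 6x^2 + 2
image of x^4: 8x^3 + 8x
image of x^5: 10x^4 + 20x^2 + 2
image of x^6: 12x^5 + 40x^3 + 12x
image of x^7: 14x^6 + 70x^4 + 42x^2 + 2
image of x^8: 16x^7 + 112x^5 + 112x^3 + 16x
each image's coordinates form column j of the matrix


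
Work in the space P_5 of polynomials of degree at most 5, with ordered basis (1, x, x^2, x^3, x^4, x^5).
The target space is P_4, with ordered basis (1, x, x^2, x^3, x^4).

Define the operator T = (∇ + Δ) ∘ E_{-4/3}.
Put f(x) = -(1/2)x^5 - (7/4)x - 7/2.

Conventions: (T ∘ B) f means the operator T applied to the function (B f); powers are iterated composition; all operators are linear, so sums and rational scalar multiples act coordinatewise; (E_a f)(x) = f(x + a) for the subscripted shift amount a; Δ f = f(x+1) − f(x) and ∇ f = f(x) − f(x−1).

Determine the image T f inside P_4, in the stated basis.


E_{-4/3} f = -(1/2)x^5 + (10/3)x^4 - (80/9)x^3 + (320/27)x^2 - (3127/324)x + 457/486
∇ E_{-4/3} f = -(5/2)x^4 + (55/3)x^3 - (155/3)x^2 + (3575/54)x - 11089/324
Δ E_{-4/3} f = -(5/2)x^4 + (25/3)x^3 - (35/3)x^2 + (425/54)x - 1249/324
(∇ + Δ) E_{-4/3} f = -5x^4 + (80/3)x^3 - (190/3)x^2 + (2000/27)x - 6169/162

g(x) = -5x^4 + (80/3)x^3 - (190/3)x^2 + (2000/27)x - 6169/162


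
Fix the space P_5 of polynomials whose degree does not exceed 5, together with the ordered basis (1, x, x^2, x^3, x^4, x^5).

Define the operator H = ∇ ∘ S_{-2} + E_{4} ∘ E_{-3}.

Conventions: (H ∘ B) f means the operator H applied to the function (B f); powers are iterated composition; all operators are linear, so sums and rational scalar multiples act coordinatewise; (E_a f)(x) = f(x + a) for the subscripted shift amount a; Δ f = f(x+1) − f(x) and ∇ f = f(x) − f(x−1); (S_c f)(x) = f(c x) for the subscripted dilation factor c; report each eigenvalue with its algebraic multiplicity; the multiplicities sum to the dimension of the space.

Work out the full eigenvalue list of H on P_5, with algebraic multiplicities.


image of 1: 1
image of x: x - 1
image of x^2: x^2 + 10x - 3
image of x^3: x^3 - 21x^2 + 27x - 7
image of x^4: x^4 + 68x^3 - 90x^2 + 68x - 15
image of x^5: x^5 - 155x^4 + 330x^3 - 310x^2 + 165x - 31
the matrix is upper triangular; its diagonal is (1, 1, 1, 1, 1, 1)
for a triangular matrix the eigenvalues are the diagonal entries, with algebraic multiplicity their repetition count

λ = 1 (multiplicity 6)


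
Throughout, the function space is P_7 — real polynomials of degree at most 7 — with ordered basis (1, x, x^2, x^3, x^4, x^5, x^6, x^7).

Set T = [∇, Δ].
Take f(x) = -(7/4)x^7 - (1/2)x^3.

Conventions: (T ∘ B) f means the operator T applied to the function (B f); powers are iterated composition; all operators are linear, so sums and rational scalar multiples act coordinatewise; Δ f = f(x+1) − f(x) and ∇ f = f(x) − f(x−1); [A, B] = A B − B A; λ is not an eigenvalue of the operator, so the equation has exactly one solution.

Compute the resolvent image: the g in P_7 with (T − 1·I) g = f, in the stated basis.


g(x) = (7/4)x^7 + (1/2)x^3

write g with unknown coordinates in the stated basis and equate coefficients in (T − 1·I) g = f
solving from the highest basis element down gives g = (7/4)x^7 + (1/2)x^3
check: T g = 0
so T g − 1·g = -(7/4)x^7 - (1/2)x^3 = f ✓


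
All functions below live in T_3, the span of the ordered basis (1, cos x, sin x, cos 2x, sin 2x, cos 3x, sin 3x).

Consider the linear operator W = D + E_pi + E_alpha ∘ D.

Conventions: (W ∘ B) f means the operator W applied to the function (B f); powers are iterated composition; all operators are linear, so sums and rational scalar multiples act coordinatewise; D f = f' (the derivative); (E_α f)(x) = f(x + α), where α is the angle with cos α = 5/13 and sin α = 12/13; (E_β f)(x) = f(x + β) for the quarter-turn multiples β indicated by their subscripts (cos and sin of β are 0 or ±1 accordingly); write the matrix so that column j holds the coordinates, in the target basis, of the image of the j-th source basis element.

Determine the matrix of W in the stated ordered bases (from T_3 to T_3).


image of 1: 1
image of cos x: -(25/13)cos x - (18/13)sin x
image of sin x: (18/13)cos x - (25/13)sin x
image of cos 2x: -(71/169)cos 2x - (100/169)sin 2x
image of sin 2x: (100/169)cos 2x - (71/169)sin 2x
image of cos 3x: (287/2197)cos 3x - (486/2197)sin 3x
image of sin 3x: (486/2197)cos 3x + (287/2197)sin 3x
each image's coordinates form column j of the matrix

the matrix is [[1, 0, 0, 0, 0, 0, 0]; [0, -25/13, 18/13, 0, 0, 0, 0]; [0, -18/13, -25/13, 0, 0, 0, 0]; [0, 0, 0, -71/169, 100/169, 0, 0]; [0, 0, 0, -100/169, -71/169, 0, 0]; [0, 0, 0, 0, 0, 287/2197, 486/2197]; [0, 0, 0, 0, 0, -486/2197, 287/2197]] (rows listed top to bottom)


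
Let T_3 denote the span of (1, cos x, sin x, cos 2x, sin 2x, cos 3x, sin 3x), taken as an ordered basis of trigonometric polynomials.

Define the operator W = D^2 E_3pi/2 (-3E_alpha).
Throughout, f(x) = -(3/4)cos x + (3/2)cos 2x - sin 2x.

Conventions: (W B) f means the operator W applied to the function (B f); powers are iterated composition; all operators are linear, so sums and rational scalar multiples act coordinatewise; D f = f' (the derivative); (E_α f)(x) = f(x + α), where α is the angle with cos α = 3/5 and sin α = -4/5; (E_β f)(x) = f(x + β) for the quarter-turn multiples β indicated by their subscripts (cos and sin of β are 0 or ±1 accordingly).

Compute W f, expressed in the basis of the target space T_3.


E_alpha f = -(9/20)cos x - (3/5)sin x + (27/50)cos 2x + (43/25)sin 2x
(-3E_alpha) f = (27/20)cos x + (9/5)sin x - (81/50)cos 2x - (129/25)sin 2x
E_3pi/2 (-3E_alpha) f = -(9/5)cos x + (27/20)sin x + (81/50)cos 2x + (129/25)sin 2x
D E_3pi/2 (-3E_alpha) f = (27/20)cos x + (9/5)sin x + (258/25)cos 2x - (81/25)sin 2x
D D E_3pi/2 (-3E_alpha) f = (9/5)cos x - (27/20)sin x - (162/25)cos 2x - (516/25)sin 2x

the image equals g(x) = (9/5)cos x - (27/20)sin x - (162/25)cos 2x - (516/25)sin 2x


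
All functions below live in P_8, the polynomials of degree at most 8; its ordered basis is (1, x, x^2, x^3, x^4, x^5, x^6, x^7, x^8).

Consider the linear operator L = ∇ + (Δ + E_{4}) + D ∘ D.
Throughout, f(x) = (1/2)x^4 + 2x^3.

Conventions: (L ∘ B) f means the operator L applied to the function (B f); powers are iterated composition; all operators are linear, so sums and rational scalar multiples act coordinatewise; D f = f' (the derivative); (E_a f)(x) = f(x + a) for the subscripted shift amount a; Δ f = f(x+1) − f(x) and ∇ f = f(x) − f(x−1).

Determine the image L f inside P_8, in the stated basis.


∇ f = 2x^3 + 3x^2 - 4x + 3/2
Δ f = 2x^3 + 9x^2 + 8x + 5/2
E_{4} f = (1/2)x^4 + 10x^3 + 72x^2 + 224x + 256
(Δ + E_{4}) f = (1/2)x^4 + 12x^3 + 81x^2 + 232x + 517/2
D f = 2x^3 + 6x^2
D D f = 6x^2 + 12x
(∇ + (Δ + E_{4}) + D ∘ D) f = (1/2)x^4 + 14x^3 + 90x^2 + 240x + 260

the result is g(x) = (1/2)x^4 + 14x^3 + 90x^2 + 240x + 260


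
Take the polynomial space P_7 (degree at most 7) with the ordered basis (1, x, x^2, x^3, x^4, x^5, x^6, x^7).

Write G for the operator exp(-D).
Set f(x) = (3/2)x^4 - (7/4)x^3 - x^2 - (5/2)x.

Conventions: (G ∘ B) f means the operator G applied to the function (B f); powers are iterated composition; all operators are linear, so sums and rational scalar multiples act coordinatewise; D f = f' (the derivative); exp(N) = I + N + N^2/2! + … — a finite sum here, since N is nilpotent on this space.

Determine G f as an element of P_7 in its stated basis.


the result is g(x) = (3/2)x^4 - (31/4)x^3 + (53/4)x^2 - (47/4)x + 19/4

order-1 term: -6x^3 + (21/4)x^2 + 2x + 5/2
order-2 term: 9x^2 - (21/4)x - 1
order-3 term: -6x + 7/4
order-4 term: 3/2
the series for exp(-D) f terminates at order 4
exp(-D) f = (3/2)x^4 - (31/4)x^3 + (53/4)x^2 - (47/4)x + 19/4


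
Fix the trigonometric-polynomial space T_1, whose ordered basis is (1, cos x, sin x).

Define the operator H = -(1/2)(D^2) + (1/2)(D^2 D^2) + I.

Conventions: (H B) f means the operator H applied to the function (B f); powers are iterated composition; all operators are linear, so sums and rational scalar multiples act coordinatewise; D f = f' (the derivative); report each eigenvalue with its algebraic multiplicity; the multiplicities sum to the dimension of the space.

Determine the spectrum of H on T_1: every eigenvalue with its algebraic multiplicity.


image of 1: 1
image of cos x: 2cos x
image of sin x: 2sin x
the matrix is diagonal; its diagonal is (1, 2, 2)
for a triangular matrix the eigenvalues are the diagonal entries, with algebraic multiplicity their repetition count

λ = 1 (multiplicity 1), λ = 2 (multiplicity 2)


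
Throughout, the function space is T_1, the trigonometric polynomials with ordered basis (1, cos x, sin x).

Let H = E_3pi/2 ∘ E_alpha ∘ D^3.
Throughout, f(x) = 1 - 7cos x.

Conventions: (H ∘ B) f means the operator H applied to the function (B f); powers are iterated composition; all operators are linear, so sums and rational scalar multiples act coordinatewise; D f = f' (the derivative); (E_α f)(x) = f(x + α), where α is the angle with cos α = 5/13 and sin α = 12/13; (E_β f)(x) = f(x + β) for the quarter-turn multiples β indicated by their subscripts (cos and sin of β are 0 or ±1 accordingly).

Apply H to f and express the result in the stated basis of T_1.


g(x) = (35/13)cos x - (84/13)sin x

D f = 7sin x
D D f = 7cos x
D D D f = -7sin x
E_alpha D^3 f = -(84/13)cos x - (35/13)sin x
E_3pi/2 E_alpha D^3 f = (35/13)cos x - (84/13)sin x


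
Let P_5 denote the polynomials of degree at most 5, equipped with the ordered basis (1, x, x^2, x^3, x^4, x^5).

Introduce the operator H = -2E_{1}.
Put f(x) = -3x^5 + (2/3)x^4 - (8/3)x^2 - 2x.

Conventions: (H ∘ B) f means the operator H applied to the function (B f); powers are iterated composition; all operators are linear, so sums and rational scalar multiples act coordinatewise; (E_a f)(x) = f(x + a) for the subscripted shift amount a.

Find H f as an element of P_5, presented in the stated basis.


E_{1} f = -3x^5 - (43/3)x^4 - (82/3)x^3 - (86/3)x^2 - (59/3)x - 7
(-2E_{1}) f = 6x^5 + (86/3)x^4 + (164/3)x^3 + (172/3)x^2 + (118/3)x + 14

g(x) = 6x^5 + (86/3)x^4 + (164/3)x^3 + (172/3)x^2 + (118/3)x + 14


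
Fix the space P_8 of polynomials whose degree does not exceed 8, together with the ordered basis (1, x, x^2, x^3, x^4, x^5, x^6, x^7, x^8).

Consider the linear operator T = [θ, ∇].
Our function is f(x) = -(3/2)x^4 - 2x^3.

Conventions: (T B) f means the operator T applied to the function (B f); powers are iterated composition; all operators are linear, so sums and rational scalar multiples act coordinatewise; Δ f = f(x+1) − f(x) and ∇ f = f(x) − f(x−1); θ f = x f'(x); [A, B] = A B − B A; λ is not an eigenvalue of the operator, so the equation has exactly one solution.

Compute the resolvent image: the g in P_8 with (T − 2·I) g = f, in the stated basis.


write g with unknown coordinates in the stated basis and equate coefficients in (T − 2·I) g = f
solving from the highest basis element down gives g = (3/4)x^4 - (1/2)x^3 + (21/4)x^2 - (45/4)x + 105/8
check: T g = -3x^3 + (21/2)x^2 - (45/2)x + 105/4
so T g − 2·g = -(3/2)x^4 - 2x^3 = f ✓

the image equals g(x) = (3/4)x^4 - (1/2)x^3 + (21/4)x^2 - (45/4)x + 105/8


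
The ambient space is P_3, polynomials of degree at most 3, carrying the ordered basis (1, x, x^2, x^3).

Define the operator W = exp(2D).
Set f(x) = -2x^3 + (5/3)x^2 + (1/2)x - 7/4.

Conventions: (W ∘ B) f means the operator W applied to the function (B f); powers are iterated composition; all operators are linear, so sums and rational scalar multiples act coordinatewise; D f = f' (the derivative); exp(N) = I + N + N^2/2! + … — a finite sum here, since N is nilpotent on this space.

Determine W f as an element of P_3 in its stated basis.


order-1 term: -12x^2 + (20/3)x + 1
order-2 term: -24x + 20/3
order-3 term: -16
the series for exp(2D) f terminates at order 3
exp(2D) f = -2x^3 - (31/3)x^2 - (101/6)x - 121/12

g(x) = -2x^3 - (31/3)x^2 - (101/6)x - 121/12


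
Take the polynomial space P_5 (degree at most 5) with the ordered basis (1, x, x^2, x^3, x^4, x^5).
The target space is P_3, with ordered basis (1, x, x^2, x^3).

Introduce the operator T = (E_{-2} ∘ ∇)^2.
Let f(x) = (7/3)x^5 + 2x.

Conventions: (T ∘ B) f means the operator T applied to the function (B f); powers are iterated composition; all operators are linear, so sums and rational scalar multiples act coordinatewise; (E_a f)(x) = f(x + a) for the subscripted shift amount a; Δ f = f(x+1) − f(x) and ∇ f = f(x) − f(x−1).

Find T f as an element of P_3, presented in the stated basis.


the image equals g(x) = (140/3)x^3 - 700x^2 + (10570/3)x - 5950

∇ f = (35/3)x^4 - (70/3)x^3 + (70/3)x^2 - (35/3)x + 13/3
E_{-2} ∇ f = (35/3)x^4 - (350/3)x^3 + (1330/3)x^2 - (2275/3)x + 1483/3
∇ (E_{-2} ∘ ∇) f = (140/3)x^3 - 420x^2 + (3850/3)x - 1330
E_{-2} ∇ (E_{-2} ∘ ∇) f = (140/3)x^3 - 700x^2 + (10570/3)x - 5950


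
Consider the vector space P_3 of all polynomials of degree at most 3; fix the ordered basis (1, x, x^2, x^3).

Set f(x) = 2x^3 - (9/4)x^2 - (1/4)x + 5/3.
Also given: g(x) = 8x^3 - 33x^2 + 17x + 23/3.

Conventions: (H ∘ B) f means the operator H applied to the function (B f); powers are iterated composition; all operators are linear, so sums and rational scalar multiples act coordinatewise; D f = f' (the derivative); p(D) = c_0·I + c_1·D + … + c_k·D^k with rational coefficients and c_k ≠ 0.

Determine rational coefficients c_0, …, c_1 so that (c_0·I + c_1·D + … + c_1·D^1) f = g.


c_0 = 4, c_1 = -4

D^0 f = 2x^3 - (9/4)x^2 - (1/4)x + 5/3
D^1 f = 6x^2 - (9/2)x - 1/4
matching coefficients of g against c_0 f + c_1 Df + … from the top degree down determines the c_i
solution: c_0 = 4, c_1 = -4


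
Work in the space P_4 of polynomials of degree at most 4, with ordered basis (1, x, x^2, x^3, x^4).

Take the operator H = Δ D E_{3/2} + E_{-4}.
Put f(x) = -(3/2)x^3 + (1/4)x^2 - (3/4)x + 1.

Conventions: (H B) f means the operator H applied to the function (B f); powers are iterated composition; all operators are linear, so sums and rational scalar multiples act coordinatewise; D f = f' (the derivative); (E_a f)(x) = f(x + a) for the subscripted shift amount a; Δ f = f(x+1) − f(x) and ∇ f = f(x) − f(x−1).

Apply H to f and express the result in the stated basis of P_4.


E_{3/2} f = -(3/2)x^3 - (13/2)x^2 - (81/8)x - 37/8
D E_{3/2} f = -(9/2)x^2 - 13x - 81/8
Δ D E_{3/2} f = -9x - 35/2
E_{-4} f = -(3/2)x^3 + (73/4)x^2 - (299/4)x + 104
(Δ D E_{3/2} + E_{-4}) f = -(3/2)x^3 + (73/4)x^2 - (335/4)x + 173/2

the image equals g(x) = -(3/2)x^3 + (73/4)x^2 - (335/4)x + 173/2


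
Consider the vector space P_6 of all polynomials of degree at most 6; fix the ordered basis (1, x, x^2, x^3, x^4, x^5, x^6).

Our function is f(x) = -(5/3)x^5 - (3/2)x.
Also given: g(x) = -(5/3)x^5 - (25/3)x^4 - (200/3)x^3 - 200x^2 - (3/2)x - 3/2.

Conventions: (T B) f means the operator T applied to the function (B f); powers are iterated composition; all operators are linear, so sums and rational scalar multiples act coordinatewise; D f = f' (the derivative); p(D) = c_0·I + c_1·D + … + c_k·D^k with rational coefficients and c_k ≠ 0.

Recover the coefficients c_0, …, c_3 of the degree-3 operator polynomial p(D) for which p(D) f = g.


D^0 f = -(5/3)x^5 - (3/2)x
D^1 f = -(25/3)x^4 - 3/2
D^2 f = -(100/3)x^3
D^3 f = -100x^2
matching coefficients of g against c_0 f + c_1 Df + … from the top degree down determines the c_i
solution: c_0 = 1, c_1 = 1, c_2 = 2, c_3 = 2

c_0 = 1, c_1 = 1, c_2 = 2, c_3 = 2


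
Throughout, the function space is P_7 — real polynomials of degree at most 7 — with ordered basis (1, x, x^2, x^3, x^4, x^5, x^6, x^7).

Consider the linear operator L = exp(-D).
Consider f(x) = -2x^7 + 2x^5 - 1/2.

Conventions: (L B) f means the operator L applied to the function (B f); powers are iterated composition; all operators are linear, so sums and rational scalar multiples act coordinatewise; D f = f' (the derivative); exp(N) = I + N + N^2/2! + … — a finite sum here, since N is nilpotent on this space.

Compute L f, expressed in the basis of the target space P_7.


order-1 term: 14x^6 - 10x^4
order-2 term: -42x^5 + 20x^3
order-3 term: 70x^4 - 20x^2
order-4 term: -70x^3 + 10x
order-5 term: 42x^2 - 2
order-6 term: -14x
order-7 term: 2
the series for exp(-D) f terminates at order 7
exp(-D) f = -2x^7 + 14x^6 - 40x^5 + 60x^4 - 50x^3 + 22x^2 - 4x - 1/2

the result is g(x) = -2x^7 + 14x^6 - 40x^5 + 60x^4 - 50x^3 + 22x^2 - 4x - 1/2


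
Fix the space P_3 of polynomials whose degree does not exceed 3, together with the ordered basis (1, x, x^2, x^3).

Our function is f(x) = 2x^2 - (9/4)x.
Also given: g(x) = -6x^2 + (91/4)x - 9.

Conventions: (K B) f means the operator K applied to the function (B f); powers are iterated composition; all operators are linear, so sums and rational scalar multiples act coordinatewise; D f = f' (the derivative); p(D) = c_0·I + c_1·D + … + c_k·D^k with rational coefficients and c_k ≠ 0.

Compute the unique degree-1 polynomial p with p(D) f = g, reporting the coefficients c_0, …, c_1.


c_0 = -3, c_1 = 4

D^0 f = 2x^2 - (9/4)x
D^1 f = 4x - 9/4
matching coefficients of g against c_0 f + c_1 Df + … from the top degree down determines the c_i
solution: c_0 = -3, c_1 = 4


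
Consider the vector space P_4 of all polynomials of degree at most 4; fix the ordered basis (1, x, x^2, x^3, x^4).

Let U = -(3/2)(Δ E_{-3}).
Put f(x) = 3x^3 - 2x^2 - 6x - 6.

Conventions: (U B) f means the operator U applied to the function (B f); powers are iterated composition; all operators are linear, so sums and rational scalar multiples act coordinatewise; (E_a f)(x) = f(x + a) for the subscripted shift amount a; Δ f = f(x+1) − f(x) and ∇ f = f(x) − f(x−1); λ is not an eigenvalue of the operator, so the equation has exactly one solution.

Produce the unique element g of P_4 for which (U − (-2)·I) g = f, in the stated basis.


write g with unknown coordinates in the stated basis and equate coefficients in (U − (-2)·I) g = f
solving from the highest basis element down gives g = (3/2)x^3 + (19/8)x^2 - (261/16)x - 177/64
check: U g = -(27/4)x^2 + (213/8)x - 15/32
so U g − (-2)·g = 3x^3 - 2x^2 - 6x - 6 = f ✓

the image equals g(x) = (3/2)x^3 + (19/8)x^2 - (261/16)x - 177/64


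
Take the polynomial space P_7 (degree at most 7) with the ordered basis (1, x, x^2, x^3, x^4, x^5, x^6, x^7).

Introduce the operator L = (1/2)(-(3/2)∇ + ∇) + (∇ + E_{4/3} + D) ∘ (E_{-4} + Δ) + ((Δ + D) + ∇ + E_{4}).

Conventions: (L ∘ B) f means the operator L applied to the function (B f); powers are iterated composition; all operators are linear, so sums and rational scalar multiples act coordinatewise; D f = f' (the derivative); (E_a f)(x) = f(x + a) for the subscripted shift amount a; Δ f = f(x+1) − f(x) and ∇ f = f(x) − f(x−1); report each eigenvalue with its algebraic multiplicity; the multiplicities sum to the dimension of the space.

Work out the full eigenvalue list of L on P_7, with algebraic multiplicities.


image of 1: 2
image of x: 2x + 85/12
image of x^2: 2x^2 + (85/6)x + 505/36
image of x^3: 2x^3 + (85/4)x^2 + (505/12)x + 18265/108
image of x^4: 2x^4 + (85/3)x^3 + (505/6)x^2 + (18265/27)x - 92567/324
image of x^5: 2x^5 + (425/12)x^4 + (2525/18)x^3 + (91325/54)x^2 - (462835/324)x + 4220281/972
image of x^6: 2x^6 + (85/2)x^5 + (2525/12)x^4 + (91325/27)x^3 - (462835/108)x^2 + (4220281/162)x - 38063687/2916
image of x^7: 2x^7 + (595/12)x^6 + (3535/12)x^5 + (639275/108)x^4 - (3239845/324)x^3 + (29541967/324)x^2 - (266445809/2916)x + 929176729/8748
the matrix is upper triangular; its diagonal is (2, 2, 2, 2, 2, 2, 2, 2)
for a triangular matrix the eigenvalues are the diagonal entries, with algebraic multiplicity their repetition count

λ = 2 (multiplicity 8)


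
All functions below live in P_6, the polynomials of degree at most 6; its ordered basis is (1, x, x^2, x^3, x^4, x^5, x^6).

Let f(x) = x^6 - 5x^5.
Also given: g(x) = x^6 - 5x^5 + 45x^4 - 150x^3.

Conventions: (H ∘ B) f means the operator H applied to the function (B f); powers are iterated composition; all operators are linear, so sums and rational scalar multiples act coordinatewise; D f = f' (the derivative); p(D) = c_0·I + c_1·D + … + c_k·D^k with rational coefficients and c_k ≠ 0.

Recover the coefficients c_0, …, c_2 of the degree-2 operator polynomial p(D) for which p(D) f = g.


D^0 f = x^6 - 5x^5
D^1 f = 6x^5 - 25x^4
D^2 f = 30x^4 - 100x^3
matching coefficients of g against c_0 f + c_1 Df + … from the top degree down determines the c_i
solution: c_0 = 1, c_1 = 0, c_2 = 3/2

p(D) = I + (3/2)·D^2, i.e. c_0 = 1, c_1 = 0, c_2 = 3/2


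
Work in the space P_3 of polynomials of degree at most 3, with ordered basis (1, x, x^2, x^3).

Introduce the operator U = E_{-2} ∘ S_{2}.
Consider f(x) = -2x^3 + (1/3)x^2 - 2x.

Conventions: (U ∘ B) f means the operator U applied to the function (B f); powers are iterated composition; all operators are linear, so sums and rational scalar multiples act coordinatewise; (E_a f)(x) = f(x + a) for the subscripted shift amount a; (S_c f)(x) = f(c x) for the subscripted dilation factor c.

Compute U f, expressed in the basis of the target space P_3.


g(x) = -16x^3 + (292/3)x^2 - (604/3)x + 424/3

S_{2} f = -16x^3 + (4/3)x^2 - 4x
E_{-2} S_{2} f = -16x^3 + (292/3)x^2 - (604/3)x + 424/3


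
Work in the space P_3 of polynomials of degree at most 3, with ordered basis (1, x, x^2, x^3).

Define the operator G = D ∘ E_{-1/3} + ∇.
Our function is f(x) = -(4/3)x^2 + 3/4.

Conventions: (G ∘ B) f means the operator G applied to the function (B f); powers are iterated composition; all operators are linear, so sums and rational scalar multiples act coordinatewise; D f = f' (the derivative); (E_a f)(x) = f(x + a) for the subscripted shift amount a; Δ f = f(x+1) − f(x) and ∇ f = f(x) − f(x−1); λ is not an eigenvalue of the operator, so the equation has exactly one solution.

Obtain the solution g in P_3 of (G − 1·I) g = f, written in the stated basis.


the image equals g(x) = (4/3)x^2 + (16/3)x + 277/36

write g with unknown coordinates in the stated basis and equate coefficients in (G − 1·I) g = f
solving from the highest basis element down gives g = (4/3)x^2 + (16/3)x + 277/36
check: G g = (16/3)x + 76/9
so G g − 1·g = -(4/3)x^2 + 3/4 = f ✓


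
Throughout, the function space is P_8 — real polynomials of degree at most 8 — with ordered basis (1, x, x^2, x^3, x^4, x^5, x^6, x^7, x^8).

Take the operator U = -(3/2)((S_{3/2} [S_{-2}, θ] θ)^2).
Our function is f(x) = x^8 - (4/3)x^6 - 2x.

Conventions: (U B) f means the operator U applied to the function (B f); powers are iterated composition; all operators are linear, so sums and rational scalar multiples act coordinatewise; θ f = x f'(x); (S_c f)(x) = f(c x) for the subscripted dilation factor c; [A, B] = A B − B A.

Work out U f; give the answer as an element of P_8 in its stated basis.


the result is g(x) = 0

θ f = 8x^8 - 8x^6 - 2x
θ θ f = 64x^8 - 48x^6 - 2x
S_{-2} θ θ f = 16384x^8 - 3072x^6 + 4x
S_{-2} θ f = 2048x^8 - 512x^6 + 4x
θ S_{-2} θ f = 16384x^8 - 3072x^6 + 4x
[S_{-2}, θ] θ f = 0
S_{3/2} [S_{-2}, θ] θ f = 0
θ (S_{3/2} [S_{-2}, θ] θ) f = 0
θ θ (S_{3/2} [S_{-2}, θ] θ) f = 0
S_{-2} θ θ (S_{3/2} [S_{-2}, θ] θ) f = 0
S_{-2} θ (S_{3/2} [S_{-2}, θ] θ) f = 0
θ S_{-2} θ (S_{3/2} [S_{-2}, θ] θ) f = 0
[S_{-2}, θ] θ (S_{3/2} [S_{-2}, θ] θ) f = 0
S_{3/2} [S_{-2}, θ] θ (S_{3/2} [S_{-2}, θ] θ) f = 0
(-(3/2)((S_{3/2} [S_{-2}, θ] θ)^2)) f = 0


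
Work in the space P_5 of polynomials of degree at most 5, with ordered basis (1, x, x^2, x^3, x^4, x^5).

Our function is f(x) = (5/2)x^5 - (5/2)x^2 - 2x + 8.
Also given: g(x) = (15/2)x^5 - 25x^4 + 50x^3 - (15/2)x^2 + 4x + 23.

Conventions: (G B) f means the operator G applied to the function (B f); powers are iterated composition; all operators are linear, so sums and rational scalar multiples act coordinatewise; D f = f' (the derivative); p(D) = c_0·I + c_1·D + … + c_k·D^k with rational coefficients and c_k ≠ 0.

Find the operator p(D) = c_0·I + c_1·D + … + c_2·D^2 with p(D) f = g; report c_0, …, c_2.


c_0 = 3, c_1 = -2, c_2 = 1

D^0 f = (5/2)x^5 - (5/2)x^2 - 2x + 8
D^1 f = (25/2)x^4 - 5x - 2
D^2 f = 50x^3 - 5
matching coefficients of g against c_0 f + c_1 Df + … from the top degree down determines the c_i
solution: c_0 = 3, c_1 = -2, c_2 = 1


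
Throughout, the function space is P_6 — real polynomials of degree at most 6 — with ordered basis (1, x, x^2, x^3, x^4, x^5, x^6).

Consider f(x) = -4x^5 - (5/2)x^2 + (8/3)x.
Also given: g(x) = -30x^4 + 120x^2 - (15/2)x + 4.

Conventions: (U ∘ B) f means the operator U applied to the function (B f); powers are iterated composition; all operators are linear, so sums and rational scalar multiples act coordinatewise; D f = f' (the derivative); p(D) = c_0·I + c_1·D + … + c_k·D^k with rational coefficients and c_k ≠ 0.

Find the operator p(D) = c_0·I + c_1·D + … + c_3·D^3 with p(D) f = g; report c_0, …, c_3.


D^0 f = -4x^5 - (5/2)x^2 + (8/3)x
D^1 f = -20x^4 - 5x + 8/3
D^2 f = -80x^3 - 5
D^3 f = -240x^2
matching coefficients of g against c_0 f + c_1 Df + … from the top degree down determines the c_i
solution: c_0 = 0, c_1 = 3/2, c_2 = 0, c_3 = -1/2

c_0 = 0, c_1 = 3/2, c_2 = 0, c_3 = -1/2


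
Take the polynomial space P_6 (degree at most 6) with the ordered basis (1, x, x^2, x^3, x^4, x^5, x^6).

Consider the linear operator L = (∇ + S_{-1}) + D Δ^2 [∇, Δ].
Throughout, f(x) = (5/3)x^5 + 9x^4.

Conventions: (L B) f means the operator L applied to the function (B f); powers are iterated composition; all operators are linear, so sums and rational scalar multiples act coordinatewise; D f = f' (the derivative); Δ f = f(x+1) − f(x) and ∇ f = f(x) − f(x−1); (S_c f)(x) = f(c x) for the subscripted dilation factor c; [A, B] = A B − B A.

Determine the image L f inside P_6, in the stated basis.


∇ f = (25/3)x^4 + (58/3)x^3 - (112/3)x^2 + (83/3)x - 22/3
S_{-1} f = -(5/3)x^5 + 9x^4
(∇ + S_{-1}) f = -(5/3)x^5 + (52/3)x^4 + (58/3)x^3 - (112/3)x^2 + (83/3)x - 22/3
Δ f = (25/3)x^4 + (158/3)x^3 + (212/3)x^2 + (133/3)x + 32/3
∇ Δ f = (100/3)x^3 + 108x^2 + (50/3)x + 18
∇ f = (25/3)x^4 + (58/3)x^3 - (112/3)x^2 + (83/3)x - 22/3
Δ ∇ f = (100/3)x^3 + 108x^2 + (50/3)x + 18
[∇, Δ] f = 0
Δ [∇, Δ] f = 0
Δ Δ [∇, Δ] f = 0
D Δ^2 [∇, Δ] f = 0
((∇ + S_{-1}) + D Δ^2 [∇, Δ]) f = -(5/3)x^5 + (52/3)x^4 + (58/3)x^3 - (112/3)x^2 + (83/3)x - 22/3

the result is g(x) = -(5/3)x^5 + (52/3)x^4 + (58/3)x^3 - (112/3)x^2 + (83/3)x - 22/3


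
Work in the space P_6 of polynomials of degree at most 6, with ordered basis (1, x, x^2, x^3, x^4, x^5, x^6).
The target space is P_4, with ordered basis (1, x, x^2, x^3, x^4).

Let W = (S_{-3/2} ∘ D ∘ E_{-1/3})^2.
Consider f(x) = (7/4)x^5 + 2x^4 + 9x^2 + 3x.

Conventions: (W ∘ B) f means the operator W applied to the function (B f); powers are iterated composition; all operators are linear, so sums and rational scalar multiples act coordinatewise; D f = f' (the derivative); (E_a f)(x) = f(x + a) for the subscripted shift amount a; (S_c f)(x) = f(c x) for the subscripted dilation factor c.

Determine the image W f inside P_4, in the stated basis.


the image equals g(x) = -(76545/128)x^3 - (20169/64)x^2 - (1179/32)x - 4067/144

E_{-1/3} f = (7/4)x^5 - (11/12)x^4 - (13/18)x^3 + (523/54)x^2 - (1033/324)x + 17/972
D E_{-1/3} f = (35/4)x^4 - (11/3)x^3 - (13/6)x^2 + (523/27)x - 1033/324
S_{-3/2} D E_{-1/3} f = (2835/64)x^4 + (99/8)x^3 - (39/8)x^2 - (523/18)x - 1033/324
E_{-1/3} (S_{-3/2} ∘ D ∘ E_{-1/3}) f = (2835/64)x^4 - (747/16)x^3 + (393/32)x^2 - (4067/144)x + 31331/5184
D E_{-1/3} (S_{-3/2} ∘ D ∘ E_{-1/3}) f = (2835/16)x^3 - (2241/16)x^2 + (393/16)x - 4067/144
S_{-3/2} D E_{-1/3} (S_{-3/2} ∘ D ∘ E_{-1/3}) f = -(76545/128)x^3 - (20169/64)x^2 - (1179/32)x - 4067/144


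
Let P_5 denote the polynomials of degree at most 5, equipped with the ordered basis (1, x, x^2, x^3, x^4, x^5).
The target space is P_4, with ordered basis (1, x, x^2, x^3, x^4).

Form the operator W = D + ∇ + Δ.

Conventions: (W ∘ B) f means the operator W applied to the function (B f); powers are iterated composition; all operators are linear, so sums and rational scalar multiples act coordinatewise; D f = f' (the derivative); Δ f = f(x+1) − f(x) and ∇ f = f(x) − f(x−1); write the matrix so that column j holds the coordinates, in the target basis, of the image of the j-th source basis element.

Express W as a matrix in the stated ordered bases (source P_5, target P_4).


image of 1: 0
image of x: 3
image of x^2: 6x
image of x^3: 9x^2 + 2
image of x^4: 12x^3 + 8x
image of x^5: 15x^4 + 20x^2 + 2
each image's coordinates form column j of the matrix

the matrix is [[0, 3, 0, 2, 0, 2]; [0, 0, 6, 0, 8, 0]; [0, 0, 0, 9, 0, 20]; [0, 0, 0, 0, 12, 0]; [0, 0, 0, 0, 0, 15]] (rows listed top to bottom)


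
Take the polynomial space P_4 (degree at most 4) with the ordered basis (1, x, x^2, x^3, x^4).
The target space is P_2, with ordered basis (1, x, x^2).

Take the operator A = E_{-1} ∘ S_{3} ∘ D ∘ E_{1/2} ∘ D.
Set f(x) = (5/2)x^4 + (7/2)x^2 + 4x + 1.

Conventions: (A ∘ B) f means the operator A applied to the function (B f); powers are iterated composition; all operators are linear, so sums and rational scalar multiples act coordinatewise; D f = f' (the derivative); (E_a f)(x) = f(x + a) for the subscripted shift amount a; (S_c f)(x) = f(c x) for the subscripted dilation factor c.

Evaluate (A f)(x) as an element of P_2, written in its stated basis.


the image equals g(x) = 270x^2 - 450x + 389/2

D f = 10x^3 + 7x + 4
E_{1/2} D f = 10x^3 + 15x^2 + (29/2)x + 35/4
D E_{1/2} D f = 30x^2 + 30x + 29/2
S_{3} (D ∘ E_{1/2} ∘ D) f = 270x^2 + 90x + 29/2
E_{-1} S_{3} (D ∘ E_{1/2} ∘ D) f = 270x^2 - 450x + 389/2


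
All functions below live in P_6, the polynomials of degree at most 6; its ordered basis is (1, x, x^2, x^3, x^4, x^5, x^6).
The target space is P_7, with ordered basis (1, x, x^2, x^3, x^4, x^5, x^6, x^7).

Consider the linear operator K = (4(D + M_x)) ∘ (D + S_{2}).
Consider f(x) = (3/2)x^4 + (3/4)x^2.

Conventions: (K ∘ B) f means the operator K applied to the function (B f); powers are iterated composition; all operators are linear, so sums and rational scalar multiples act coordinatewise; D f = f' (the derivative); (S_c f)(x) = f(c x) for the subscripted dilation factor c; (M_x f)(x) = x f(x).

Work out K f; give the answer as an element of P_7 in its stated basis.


D f = 6x^3 + (3/2)x
S_{2} f = 24x^4 + 3x^2
(D + S_{2}) f = 24x^4 + 6x^3 + 3x^2 + (3/2)x
D (D + S_{2}) f = 96x^3 + 18x^2 + 6x + 3/2
M_x (D + S_{2}) f = 24x^5 + 6x^4 + 3x^3 + (3/2)x^2
(D + M_x) (D + S_{2}) f = 24x^5 + 6x^4 + 99x^3 + (39/2)x^2 + 6x + 3/2
(4(D + M_x)) (D + S_{2}) f = 96x^5 + 24x^4 + 396x^3 + 78x^2 + 24x + 6

g(x) = 96x^5 + 24x^4 + 396x^3 + 78x^2 + 24x + 6


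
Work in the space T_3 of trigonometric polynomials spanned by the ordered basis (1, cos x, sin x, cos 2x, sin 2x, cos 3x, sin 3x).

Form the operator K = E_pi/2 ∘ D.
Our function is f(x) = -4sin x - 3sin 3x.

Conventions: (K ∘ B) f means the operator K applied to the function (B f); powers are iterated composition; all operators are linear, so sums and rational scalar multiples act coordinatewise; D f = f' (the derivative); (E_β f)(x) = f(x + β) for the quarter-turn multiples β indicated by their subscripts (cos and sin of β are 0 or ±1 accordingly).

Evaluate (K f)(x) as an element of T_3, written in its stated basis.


D f = -4cos x - 9cos 3x
E_pi/2 D f = 4sin x - 9sin 3x

the image equals g(x) = 4sin x - 9sin 3x


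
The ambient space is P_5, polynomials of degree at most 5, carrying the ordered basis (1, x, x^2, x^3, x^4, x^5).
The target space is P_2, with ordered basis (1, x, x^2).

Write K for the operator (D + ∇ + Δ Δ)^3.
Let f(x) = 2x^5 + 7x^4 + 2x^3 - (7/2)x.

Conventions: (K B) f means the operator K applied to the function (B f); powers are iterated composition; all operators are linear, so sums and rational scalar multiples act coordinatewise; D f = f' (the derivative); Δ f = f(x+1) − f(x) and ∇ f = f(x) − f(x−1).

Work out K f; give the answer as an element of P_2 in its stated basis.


g(x) = 960x^2 + 2784x + 4824

D f = 10x^4 + 28x^3 + 6x^2 - 7/2
∇ f = 10x^4 + 8x^3 - 16x^2 + 12x - 13/2
Δ f = 10x^4 + 48x^3 + 68x^2 + 44x + 15/2
Δ Δ f = 40x^3 + 204x^2 + 320x + 170
(D + ∇ + Δ Δ) f = 20x^4 + 76x^3 + 194x^2 + 332x + 160
D (D + ∇ + Δ Δ) f = 80x^3 + 228x^2 + 388x + 332
∇ (D + ∇ + Δ Δ) f = 80x^3 + 108x^2 + 240x + 194
Δ (D + ∇ + Δ Δ) f = 80x^3 + 348x^2 + 696x + 622
Δ Δ (D + ∇ + Δ Δ) f = 240x^2 + 936x + 1124
(D + ∇ + Δ Δ) (D + ∇ + Δ Δ) f = 160x^3 + 576x^2 + 1564x + 1650
D (D + ∇ + Δ Δ) (D + ∇ + Δ Δ) f = 480x^2 + 1152x + 1564
∇ (D + ∇ + Δ Δ) (D + ∇ + Δ Δ) f = 480x^2 + 672x + 1148
Δ (D + ∇ + Δ Δ) (D + ∇ + Δ Δ) f = 480x^2 + 1632x + 2300
Δ Δ (D + ∇ + Δ Δ) (D + ∇ + Δ Δ) f = 960x + 2112
(D + ∇ + Δ Δ) (D + ∇ + Δ Δ) (D + ∇ + Δ Δ) f = 960x^2 + 2784x + 4824


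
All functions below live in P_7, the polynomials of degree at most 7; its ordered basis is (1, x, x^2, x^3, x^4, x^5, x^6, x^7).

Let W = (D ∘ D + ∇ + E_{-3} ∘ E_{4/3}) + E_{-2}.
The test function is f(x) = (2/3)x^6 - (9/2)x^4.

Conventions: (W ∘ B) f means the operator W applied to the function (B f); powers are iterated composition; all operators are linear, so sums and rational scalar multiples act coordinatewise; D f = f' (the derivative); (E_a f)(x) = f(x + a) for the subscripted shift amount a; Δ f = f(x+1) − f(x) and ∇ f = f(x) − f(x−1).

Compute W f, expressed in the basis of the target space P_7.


D f = 4x^5 - 18x^3
D D f = 20x^4 - 54x^2
∇ f = 4x^5 - 10x^4 - (14/3)x^3 + 17x^2 - 14x + 23/6
E_{4/3} f = (2/3)x^6 + (16/3)x^5 + (239/18)x^4 + (616/81)x^3 - (1328/81)x^2 - (6272/243)x - 22912/2187
E_{-3} E_{4/3} f = (2/3)x^6 - (20/3)x^5 + (419/18)x^4 - (2570/81)x^3 + (175/81)x^2 + (7750/243)x - 89375/4374
(D ∘ D + ∇ + E_{-3} ∘ E_{4/3}) f = (2/3)x^6 - (8/3)x^5 + (599/18)x^4 - (2948/81)x^3 - (2822/81)x^2 + (4348/243)x - 36304/2187
E_{-2} f = (2/3)x^6 - 8x^5 + (71/2)x^4 - (212/3)x^3 + 52x^2 + 16x - 88/3
((D ∘ D + ∇ + E_{-3} ∘ E_{4/3}) + E_{-2}) f = (4/3)x^6 - (32/3)x^5 + (619/9)x^4 - (8672/81)x^3 + (1390/81)x^2 + (8236/243)x - 100456/2187

the image equals g(x) = (4/3)x^6 - (32/3)x^5 + (619/9)x^4 - (8672/81)x^3 + (1390/81)x^2 + (8236/243)x - 100456/2187


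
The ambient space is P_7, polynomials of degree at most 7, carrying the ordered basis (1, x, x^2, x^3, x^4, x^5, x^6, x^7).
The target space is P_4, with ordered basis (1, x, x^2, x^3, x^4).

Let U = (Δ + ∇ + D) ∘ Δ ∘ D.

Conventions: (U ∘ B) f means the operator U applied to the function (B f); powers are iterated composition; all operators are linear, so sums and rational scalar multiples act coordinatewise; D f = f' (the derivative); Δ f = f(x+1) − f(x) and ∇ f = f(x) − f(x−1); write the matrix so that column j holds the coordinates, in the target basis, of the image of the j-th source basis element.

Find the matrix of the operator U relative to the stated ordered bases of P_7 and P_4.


image of 1: 0
image of x: 0
image of x^2: 0
image of x^3: 18
image of x^4: 72x + 36
image of x^5: 180x^2 + 180x + 100
image of x^6: 360x^3 + 540x^2 + 600x + 210
image of x^7: 630x^4 + 1260x^3 + 2100x^2 + 1470x + 490
each image's coordinates form column j of the matrix

the matrix is [[0, 0, 0, 18, 36, 100, 210, 490]; [0, 0, 0, 0, 72, 180, 600, 1470]; [0, 0, 0, 0, 0, 180, 540, 2100]; [0, 0, 0, 0, 0, 0, 360, 1260]; [0, 0, 0, 0, 0, 0, 0, 630]] (rows listed top to bottom)


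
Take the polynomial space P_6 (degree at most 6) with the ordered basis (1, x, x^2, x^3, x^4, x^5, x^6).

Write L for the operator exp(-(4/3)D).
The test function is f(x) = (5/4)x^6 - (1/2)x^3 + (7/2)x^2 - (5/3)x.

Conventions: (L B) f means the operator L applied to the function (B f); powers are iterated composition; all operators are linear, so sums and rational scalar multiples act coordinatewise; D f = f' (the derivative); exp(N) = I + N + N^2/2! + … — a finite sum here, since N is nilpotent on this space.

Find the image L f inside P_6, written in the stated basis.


order-1 term: -10x^5 + 2x^2 - (28/3)x + 20/9
order-2 term: (100/3)x^4 - (8/3)x + 56/9
order-3 term: -(1600/27)x^3 + 32/27
order-4 term: (1600/27)x^2
order-5 term: -(2560/81)x
order-6 term: 5120/729
the series for exp(-(4/3)D) f terminates at order 6
exp(-(4/3)D) f = (5/4)x^6 - 10x^5 + (100/3)x^4 - (3227/54)x^3 + (3497/54)x^2 - (3667/81)x + 12140/729

g(x) = (5/4)x^6 - 10x^5 + (100/3)x^4 - (3227/54)x^3 + (3497/54)x^2 - (3667/81)x + 12140/729


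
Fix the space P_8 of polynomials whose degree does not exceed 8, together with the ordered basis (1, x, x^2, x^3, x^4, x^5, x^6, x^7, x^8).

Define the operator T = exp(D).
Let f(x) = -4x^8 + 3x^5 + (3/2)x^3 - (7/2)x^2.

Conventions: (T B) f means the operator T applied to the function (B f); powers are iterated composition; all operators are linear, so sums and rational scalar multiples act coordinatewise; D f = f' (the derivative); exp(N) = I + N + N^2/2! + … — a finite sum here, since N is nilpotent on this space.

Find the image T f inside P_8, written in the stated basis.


the result is g(x) = -4x^8 - 32x^7 - 112x^6 - 221x^5 - 265x^4 - (385/2)x^3 - 81x^2 - (39/2)x - 3

order-1 term: -32x^7 + 15x^4 + (9/2)x^2 - 7x
order-2 term: -112x^6 + 30x^3 + (9/2)x - 7/2
order-3 term: -224x^5 + 30x^2 + 3/2
order-4 term: -280x^4 + 15x
order-5 term: -224x^3 + 3
order-6 term: -112x^2
order-7 term: -32x
order-8 term: -4
the series for exp(D) f terminates at order 8
exp(D) f = -4x^8 - 32x^7 - 112x^6 - 221x^5 - 265x^4 - (385/2)x^3 - 81x^2 - (39/2)x - 3
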